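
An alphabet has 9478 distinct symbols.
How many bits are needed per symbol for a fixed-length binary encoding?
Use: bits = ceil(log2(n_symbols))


log2(9478) = 13.2104
Bracket: 2^13 = 8192 < 9478 <= 2^14 = 16384
So ceil(log2(9478)) = 14

bits = ceil(log2(9478)) = ceil(13.2104) = 14 bits


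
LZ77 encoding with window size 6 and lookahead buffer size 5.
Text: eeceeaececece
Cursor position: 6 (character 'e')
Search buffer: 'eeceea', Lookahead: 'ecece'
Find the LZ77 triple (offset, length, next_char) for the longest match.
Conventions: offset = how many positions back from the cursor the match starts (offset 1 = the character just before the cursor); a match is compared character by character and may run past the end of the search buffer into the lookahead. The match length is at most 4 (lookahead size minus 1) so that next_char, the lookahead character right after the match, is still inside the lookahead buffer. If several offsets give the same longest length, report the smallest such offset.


Try each offset into the search buffer:
  offset=1 (pos 5, char 'a'): match length 0
  offset=2 (pos 4, char 'e'): match length 1
  offset=3 (pos 3, char 'e'): match length 1
  offset=4 (pos 2, char 'c'): match length 0
  offset=5 (pos 1, char 'e'): match length 3
  offset=6 (pos 0, char 'e'): match length 1
Longest match has length 3 at offset 5.
next_char = character at position 6 + 3 = 9 -> 'c'

Best match: offset=5, length=3 (matching 'ece' starting at position 1)
LZ77 triple: (5, 3, 'c')


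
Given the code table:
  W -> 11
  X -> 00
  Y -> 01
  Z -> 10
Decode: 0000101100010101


Decoding:
00 -> X
00 -> X
10 -> Z
11 -> W
00 -> X
01 -> Y
01 -> Y
01 -> Y


Result: XXZWXYYY


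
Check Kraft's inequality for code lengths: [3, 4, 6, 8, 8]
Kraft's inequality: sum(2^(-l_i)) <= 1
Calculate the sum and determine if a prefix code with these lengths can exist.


Sum = 2^(-3) + 2^(-4) + 2^(-6) + 2^(-8) + 2^(-8)
    = 0.125 + 0.0625 + 0.015625 + 0.00390625 + 0.00390625
    = 54/256 = 0.2109375
Since 0.2109375 <= 1, Kraft's inequality IS satisfied.
A prefix code with these lengths CAN exist.

Kraft sum = 0.2109375. Satisfied.


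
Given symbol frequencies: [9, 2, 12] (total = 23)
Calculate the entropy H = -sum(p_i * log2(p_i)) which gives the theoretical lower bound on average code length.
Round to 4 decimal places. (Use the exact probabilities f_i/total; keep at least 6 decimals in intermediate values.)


Per-symbol terms -p_i * log2(p_i) with p_i = f_i/23:
  p = 9/23 = 0.391304: log2(p) = -1.353637, -p*log2(p) = 0.529684
  p = 2/23 = 0.086957: log2(p) = -3.523562, -p*log2(p) = 0.306397
  p = 12/23 = 0.521739: log2(p) = -0.938599, -p*log2(p) = 0.489704
H = 0.529684 + 0.306397 + 0.489704 = 1.325785

H = 1.3258 bits/symbol


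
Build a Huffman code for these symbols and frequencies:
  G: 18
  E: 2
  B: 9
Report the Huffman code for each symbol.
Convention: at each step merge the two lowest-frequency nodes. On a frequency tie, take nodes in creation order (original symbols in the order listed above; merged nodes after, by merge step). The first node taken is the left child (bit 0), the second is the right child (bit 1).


Huffman tree construction:
Step 1: Merge E(2) + B(9) = 11
Step 2: Merge (E+B)(11) + G(18) = 29
Read each symbol's code off the tree from the root (left child = 0, right child = 1).

Codes:
  G: 1 (length 1)
  E: 00 (length 2)
  B: 01 (length 2)
Average code length: 40/29 = 1.3793 bits/symbol


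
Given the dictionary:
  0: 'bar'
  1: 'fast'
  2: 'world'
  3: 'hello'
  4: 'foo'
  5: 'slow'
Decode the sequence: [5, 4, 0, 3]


Look up each index in the dictionary:
  5 -> 'slow'
  4 -> 'foo'
  0 -> 'bar'
  3 -> 'hello'

Decoded: "slow foo bar hello"


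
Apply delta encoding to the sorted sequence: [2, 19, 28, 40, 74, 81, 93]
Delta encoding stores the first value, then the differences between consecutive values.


First value: 2
Deltas:
  19 - 2 = 17
  28 - 19 = 9
  40 - 28 = 12
  74 - 40 = 34
  81 - 74 = 7
  93 - 81 = 12


Delta encoded: [2, 17, 9, 12, 34, 7, 12]


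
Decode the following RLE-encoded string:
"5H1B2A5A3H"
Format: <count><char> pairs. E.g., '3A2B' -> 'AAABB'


Expanding each <count><char> pair:
  5H -> 'HHHHH'
  1B -> 'B'
  2A -> 'AA'
  5A -> 'AAAAA'
  3H -> 'HHH'

Decoded = HHHHHBAAAAAAAHHH


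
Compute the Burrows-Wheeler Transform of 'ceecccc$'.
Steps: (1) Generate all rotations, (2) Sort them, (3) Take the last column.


Rotations (sorted):
  0: $ceecccc -> last char: c
  1: c$ceeccc -> last char: c
  2: cc$ceecc -> last char: c
  3: ccc$ceec -> last char: c
  4: cccc$cee -> last char: e
  5: ceecccc$ -> last char: $
  6: ecccc$ce -> last char: e
  7: eecccc$c -> last char: c


BWT = cccce$ec


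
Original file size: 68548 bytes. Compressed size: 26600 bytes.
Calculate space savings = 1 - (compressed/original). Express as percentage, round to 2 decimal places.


ratio = compressed/original = 26600/68548 = 0.388049
savings = 1 - ratio = 1 - 0.388049 = 0.611951
as a percentage: 0.611951 * 100 = 61.2%

Space savings = 1 - 26600/68548 = 61.2%


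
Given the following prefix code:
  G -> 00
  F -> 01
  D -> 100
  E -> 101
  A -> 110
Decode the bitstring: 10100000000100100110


Decoding step by step:
Bits 101 -> E
Bits 00 -> G
Bits 00 -> G
Bits 00 -> G
Bits 00 -> G
Bits 100 -> D
Bits 100 -> D
Bits 110 -> A


Decoded message: EGGGGDDA


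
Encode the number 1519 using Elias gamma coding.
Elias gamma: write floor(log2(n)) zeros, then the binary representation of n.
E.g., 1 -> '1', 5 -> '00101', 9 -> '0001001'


num_bits = floor(log2(1519)) + 1 = 11
leading_zeros = num_bits - 1 = 10
binary(1519) = 10111101111

Elias gamma(1519) = '0000000000' + '10111101111' = 000000000010111101111 (21 bits)


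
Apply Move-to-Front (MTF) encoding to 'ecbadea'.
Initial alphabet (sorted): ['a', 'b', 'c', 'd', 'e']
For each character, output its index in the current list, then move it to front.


MTF encoding:
'e': index 4 in ['a', 'b', 'c', 'd', 'e'] -> ['e', 'a', 'b', 'c', 'd']
'c': index 3 in ['e', 'a', 'b', 'c', 'd'] -> ['c', 'e', 'a', 'b', 'd']
'b': index 3 in ['c', 'e', 'a', 'b', 'd'] -> ['b', 'c', 'e', 'a', 'd']
'a': index 3 in ['b', 'c', 'e', 'a', 'd'] -> ['a', 'b', 'c', 'e', 'd']
'd': index 4 in ['a', 'b', 'c', 'e', 'd'] -> ['d', 'a', 'b', 'c', 'e']
'e': index 4 in ['d', 'a', 'b', 'c', 'e'] -> ['e', 'd', 'a', 'b', 'c']
'a': index 2 in ['e', 'd', 'a', 'b', 'c'] -> ['a', 'e', 'd', 'b', 'c']


Output: [4, 3, 3, 3, 4, 4, 2]


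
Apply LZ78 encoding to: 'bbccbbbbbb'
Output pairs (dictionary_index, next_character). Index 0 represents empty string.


LZ78 encoding steps:
Dictionary: {0: ''}
Step 1: w='' (idx 0), next='b' -> output (0, 'b'), add 'b' as idx 1
Step 2: w='b' (idx 1), next='c' -> output (1, 'c'), add 'bc' as idx 2
Step 3: w='' (idx 0), next='c' -> output (0, 'c'), add 'c' as idx 3
Step 4: w='b' (idx 1), next='b' -> output (1, 'b'), add 'bb' as idx 4
Step 5: w='bb' (idx 4), next='b' -> output (4, 'b'), add 'bbb' as idx 5
Step 6: w='b' (idx 1), end of input -> output (1, '')


Encoded: [(0, 'b'), (1, 'c'), (0, 'c'), (1, 'b'), (4, 'b'), (1, '')]


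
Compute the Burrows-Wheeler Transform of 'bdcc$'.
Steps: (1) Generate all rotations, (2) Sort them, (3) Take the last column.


Rotations (sorted):
  0: $bdcc -> last char: c
  1: bdcc$ -> last char: $
  2: c$bdc -> last char: c
  3: cc$bd -> last char: d
  4: dcc$b -> last char: b


BWT = c$cdb


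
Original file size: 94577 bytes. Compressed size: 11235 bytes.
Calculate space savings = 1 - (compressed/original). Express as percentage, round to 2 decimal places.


ratio = compressed/original = 11235/94577 = 0.118792
savings = 1 - ratio = 1 - 0.118792 = 0.881208
as a percentage: 0.881208 * 100 = 88.12%

Space savings = 1 - 11235/94577 = 88.12%


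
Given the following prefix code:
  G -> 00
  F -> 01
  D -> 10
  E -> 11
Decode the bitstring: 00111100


Decoding step by step:
Bits 00 -> G
Bits 11 -> E
Bits 11 -> E
Bits 00 -> G


Decoded message: GEEG


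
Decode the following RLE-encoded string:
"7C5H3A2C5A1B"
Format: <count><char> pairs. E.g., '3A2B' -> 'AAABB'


Expanding each <count><char> pair:
  7C -> 'CCCCCCC'
  5H -> 'HHHHH'
  3A -> 'AAA'
  2C -> 'CC'
  5A -> 'AAAAA'
  1B -> 'B'

Decoded = CCCCCCCHHHHHAAACCAAAAAB


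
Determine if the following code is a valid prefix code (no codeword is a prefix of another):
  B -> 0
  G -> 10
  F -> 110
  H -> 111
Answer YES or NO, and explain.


Checking each pair (does one codeword prefix another?):
  B='0' vs G='10': no prefix
  B='0' vs F='110': no prefix
  B='0' vs H='111': no prefix
  G='10' vs B='0': no prefix
  G='10' vs F='110': no prefix
  G='10' vs H='111': no prefix
  F='110' vs B='0': no prefix
  F='110' vs G='10': no prefix
  F='110' vs H='111': no prefix
  H='111' vs B='0': no prefix
  H='111' vs G='10': no prefix
  H='111' vs F='110': no prefix
No violation found over all pairs.

YES -- this is a valid prefix code. No codeword is a prefix of any other codeword.


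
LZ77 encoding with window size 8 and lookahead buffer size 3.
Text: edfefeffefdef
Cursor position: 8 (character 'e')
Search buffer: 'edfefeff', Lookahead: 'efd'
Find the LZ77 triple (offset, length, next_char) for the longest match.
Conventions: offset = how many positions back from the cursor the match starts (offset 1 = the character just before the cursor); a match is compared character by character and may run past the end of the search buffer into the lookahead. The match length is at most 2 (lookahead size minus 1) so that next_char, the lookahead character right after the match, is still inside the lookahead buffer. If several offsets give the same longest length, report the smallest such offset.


Try each offset into the search buffer:
  offset=1 (pos 7, char 'f'): match length 0
  offset=2 (pos 6, char 'f'): match length 0
  offset=3 (pos 5, char 'e'): match length 2
  offset=4 (pos 4, char 'f'): match length 0
  offset=5 (pos 3, char 'e'): match length 2
  offset=6 (pos 2, char 'f'): match length 0
  offset=7 (pos 1, char 'd'): match length 0
  offset=8 (pos 0, char 'e'): match length 1
Longest match has length 2, found at offsets 3, 5; take the smallest, offset 3.
next_char = character at position 8 + 2 = 10 -> 'd'

Best match: offset=3, length=2 (matching 'ef' starting at position 5)
LZ77 triple: (3, 2, 'd')


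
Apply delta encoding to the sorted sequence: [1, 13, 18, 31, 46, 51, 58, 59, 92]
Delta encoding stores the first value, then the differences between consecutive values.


First value: 1
Deltas:
  13 - 1 = 12
  18 - 13 = 5
  31 - 18 = 13
  46 - 31 = 15
  51 - 46 = 5
  58 - 51 = 7
  59 - 58 = 1
  92 - 59 = 33


Delta encoded: [1, 12, 5, 13, 15, 5, 7, 1, 33]


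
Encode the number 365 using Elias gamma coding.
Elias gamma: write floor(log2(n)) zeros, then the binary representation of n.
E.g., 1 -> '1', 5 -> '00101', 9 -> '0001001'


num_bits = floor(log2(365)) + 1 = 9
leading_zeros = num_bits - 1 = 8
binary(365) = 101101101

Elias gamma(365) = '00000000' + '101101101' = 00000000101101101 (17 bits)


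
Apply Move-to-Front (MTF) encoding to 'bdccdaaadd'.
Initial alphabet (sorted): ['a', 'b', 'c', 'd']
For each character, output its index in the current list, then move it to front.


MTF encoding:
'b': index 1 in ['a', 'b', 'c', 'd'] -> ['b', 'a', 'c', 'd']
'd': index 3 in ['b', 'a', 'c', 'd'] -> ['d', 'b', 'a', 'c']
'c': index 3 in ['d', 'b', 'a', 'c'] -> ['c', 'd', 'b', 'a']
'c': index 0 in ['c', 'd', 'b', 'a'] -> ['c', 'd', 'b', 'a']
'd': index 1 in ['c', 'd', 'b', 'a'] -> ['d', 'c', 'b', 'a']
'a': index 3 in ['d', 'c', 'b', 'a'] -> ['a', 'd', 'c', 'b']
'a': index 0 in ['a', 'd', 'c', 'b'] -> ['a', 'd', 'c', 'b']
'a': index 0 in ['a', 'd', 'c', 'b'] -> ['a', 'd', 'c', 'b']
'd': index 1 in ['a', 'd', 'c', 'b'] -> ['d', 'a', 'c', 'b']
'd': index 0 in ['d', 'a', 'c', 'b'] -> ['d', 'a', 'c', 'b']


Output: [1, 3, 3, 0, 1, 3, 0, 0, 1, 0]


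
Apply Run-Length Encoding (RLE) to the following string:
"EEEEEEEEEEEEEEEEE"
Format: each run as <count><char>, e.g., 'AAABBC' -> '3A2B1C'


Scanning runs left to right:
  i=0: run of 'E' x 17 -> '17E'

RLE = 17E


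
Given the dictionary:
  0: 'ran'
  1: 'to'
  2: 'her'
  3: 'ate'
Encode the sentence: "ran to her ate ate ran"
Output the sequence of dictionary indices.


Look up each word in the dictionary:
  'ran' -> 0
  'to' -> 1
  'her' -> 2
  'ate' -> 3
  'ate' -> 3
  'ran' -> 0

Encoded: [0, 1, 2, 3, 3, 0]


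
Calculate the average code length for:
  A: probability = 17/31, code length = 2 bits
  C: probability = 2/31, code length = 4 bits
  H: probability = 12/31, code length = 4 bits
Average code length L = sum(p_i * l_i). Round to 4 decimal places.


Weighted contributions p_i * l_i:
  A: (17/31) * 2 = 34/31
  C: (2/31) * 4 = 8/31
  H: (12/31) * 4 = 48/31
Sum = (34 + 8 + 48)/31 = 90/31

L = 90/31 = 2.9032 bits/symbol


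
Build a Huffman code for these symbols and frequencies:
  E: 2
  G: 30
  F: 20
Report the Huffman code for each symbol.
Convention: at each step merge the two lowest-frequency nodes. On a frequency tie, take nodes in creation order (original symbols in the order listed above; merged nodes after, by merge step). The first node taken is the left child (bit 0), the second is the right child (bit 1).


Huffman tree construction:
Step 1: Merge E(2) + F(20) = 22
Step 2: Merge (E+F)(22) + G(30) = 52
Read each symbol's code off the tree from the root (left child = 0, right child = 1).

Codes:
  E: 00 (length 2)
  G: 1 (length 1)
  F: 01 (length 2)
Average code length: 74/52 = 1.4231 bits/symbol


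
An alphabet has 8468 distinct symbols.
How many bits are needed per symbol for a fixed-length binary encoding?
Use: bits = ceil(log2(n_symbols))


log2(8468) = 13.0478
Bracket: 2^13 = 8192 < 8468 <= 2^14 = 16384
So ceil(log2(8468)) = 14

bits = ceil(log2(8468)) = ceil(13.0478) = 14 bits


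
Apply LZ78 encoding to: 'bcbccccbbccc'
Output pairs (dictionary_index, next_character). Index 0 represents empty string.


LZ78 encoding steps:
Dictionary: {0: ''}
Step 1: w='' (idx 0), next='b' -> output (0, 'b'), add 'b' as idx 1
Step 2: w='' (idx 0), next='c' -> output (0, 'c'), add 'c' as idx 2
Step 3: w='b' (idx 1), next='c' -> output (1, 'c'), add 'bc' as idx 3
Step 4: w='c' (idx 2), next='c' -> output (2, 'c'), add 'cc' as idx 4
Step 5: w='c' (idx 2), next='b' -> output (2, 'b'), add 'cb' as idx 5
Step 6: w='bc' (idx 3), next='c' -> output (3, 'c'), add 'bcc' as idx 6
Step 7: w='c' (idx 2), end of input -> output (2, '')


Encoded: [(0, 'b'), (0, 'c'), (1, 'c'), (2, 'c'), (2, 'b'), (3, 'c'), (2, '')]


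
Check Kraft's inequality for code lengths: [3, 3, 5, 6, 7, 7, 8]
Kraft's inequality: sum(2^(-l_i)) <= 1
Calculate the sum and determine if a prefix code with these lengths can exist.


Sum = 2^(-3) + 2^(-3) + 2^(-5) + 2^(-6) + 2^(-7) + 2^(-7) + 2^(-8)
    = 0.125 + 0.125 + 0.03125 + 0.015625 + 0.0078125 + 0.0078125 + 0.00390625
    = 81/256 = 0.31640625
Since 0.31640625 <= 1, Kraft's inequality IS satisfied.
A prefix code with these lengths CAN exist.

Kraft sum = 0.31640625. Satisfied.


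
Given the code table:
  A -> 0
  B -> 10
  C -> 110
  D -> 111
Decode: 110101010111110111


Decoding:
110 -> C
10 -> B
10 -> B
10 -> B
111 -> D
110 -> C
111 -> D


Result: CBBBDCD


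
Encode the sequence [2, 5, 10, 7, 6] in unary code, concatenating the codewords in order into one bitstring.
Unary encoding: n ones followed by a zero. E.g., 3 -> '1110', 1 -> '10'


Encode each number as n ones followed by a terminating 0:
  2 -> 110 (3 bits)
  5 -> 111110 (6 bits)
  10 -> 11111111110 (11 bits)
  7 -> 11111110 (8 bits)
  6 -> 1111110 (7 bits)
Total length = 3 + 6 + 11 + 8 + 7 = 35 bits.

Unary([2, 5, 10, 7, 6]) = 11011111011111111110111111101111110 (35 bits)


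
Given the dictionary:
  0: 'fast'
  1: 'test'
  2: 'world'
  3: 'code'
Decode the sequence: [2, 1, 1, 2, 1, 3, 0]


Look up each index in the dictionary:
  2 -> 'world'
  1 -> 'test'
  1 -> 'test'
  2 -> 'world'
  1 -> 'test'
  3 -> 'code'
  0 -> 'fast'

Decoded: "world test test world test code fast"


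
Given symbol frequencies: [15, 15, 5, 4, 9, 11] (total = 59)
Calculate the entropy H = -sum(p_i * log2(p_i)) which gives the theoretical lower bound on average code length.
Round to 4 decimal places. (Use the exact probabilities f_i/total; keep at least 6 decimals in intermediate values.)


Per-symbol terms -p_i * log2(p_i) with p_i = f_i/59:
  p = 15/59 = 0.254237: log2(p) = -1.975752, -p*log2(p) = 0.502310
  p = 15/59 = 0.254237: log2(p) = -1.975752, -p*log2(p) = 0.502310
  p = 5/59 = 0.084746: log2(p) = -3.560715, -p*log2(p) = 0.301756
  p = 4/59 = 0.067797: log2(p) = -3.882643, -p*log2(p) = 0.263230
  p = 9/59 = 0.152542: log2(p) = -2.712718, -p*log2(p) = 0.413804
  p = 11/59 = 0.186441: log2(p) = -2.423211, -p*log2(p) = 0.451785
H = 0.502310 + 0.502310 + 0.301756 + 0.263230 + 0.413804 + 0.451785 = 2.435195

H = 2.4352 bits/symbol


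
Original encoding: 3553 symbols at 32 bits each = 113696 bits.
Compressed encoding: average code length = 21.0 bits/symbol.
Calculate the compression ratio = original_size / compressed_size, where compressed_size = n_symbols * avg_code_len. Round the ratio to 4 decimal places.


original_size = n_symbols * orig_bits = 3553 * 32 = 113696 bits
compressed_size = n_symbols * avg_code_len = 3553 * 21.0 = 74613.0 bits
ratio = original_size / compressed_size = 113696 / 74613.0 = 1.5238

Compression ratio = 1.5238


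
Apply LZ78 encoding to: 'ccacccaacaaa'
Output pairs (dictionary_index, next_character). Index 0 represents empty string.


LZ78 encoding steps:
Dictionary: {0: ''}
Step 1: w='' (idx 0), next='c' -> output (0, 'c'), add 'c' as idx 1
Step 2: w='c' (idx 1), next='a' -> output (1, 'a'), add 'ca' as idx 2
Step 3: w='c' (idx 1), next='c' -> output (1, 'c'), add 'cc' as idx 3
Step 4: w='ca' (idx 2), next='a' -> output (2, 'a'), add 'caa' as idx 4
Step 5: w='caa' (idx 4), next='a' -> output (4, 'a'), add 'caaa' as idx 5


Encoded: [(0, 'c'), (1, 'a'), (1, 'c'), (2, 'a'), (4, 'a')]


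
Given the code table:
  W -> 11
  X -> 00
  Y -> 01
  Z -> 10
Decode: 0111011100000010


Decoding:
01 -> Y
11 -> W
01 -> Y
11 -> W
00 -> X
00 -> X
00 -> X
10 -> Z


Result: YWYWXXXZ


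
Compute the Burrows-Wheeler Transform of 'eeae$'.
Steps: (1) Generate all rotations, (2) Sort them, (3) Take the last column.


Rotations (sorted):
  0: $eeae -> last char: e
  1: ae$ee -> last char: e
  2: e$eea -> last char: a
  3: eae$e -> last char: e
  4: eeae$ -> last char: $


BWT = eeae$


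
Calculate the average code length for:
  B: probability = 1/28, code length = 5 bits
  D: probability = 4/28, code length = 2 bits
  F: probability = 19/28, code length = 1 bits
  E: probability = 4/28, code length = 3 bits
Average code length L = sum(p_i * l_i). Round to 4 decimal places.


Weighted contributions p_i * l_i:
  B: (1/28) * 5 = 5/28
  D: (4/28) * 2 = 8/28
  F: (19/28) * 1 = 19/28
  E: (4/28) * 3 = 12/28
Sum = (5 + 8 + 19 + 12)/28 = 44/28

L = 44/28 = 1.5714 bits/symbol


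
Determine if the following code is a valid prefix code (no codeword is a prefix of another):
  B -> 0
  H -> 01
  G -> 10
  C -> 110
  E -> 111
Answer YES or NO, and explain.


Checking each pair (does one codeword prefix another?):
  B='0' vs H='01': prefix -- VIOLATION

NO -- this is NOT a valid prefix code. B (0) is a prefix of H (01).


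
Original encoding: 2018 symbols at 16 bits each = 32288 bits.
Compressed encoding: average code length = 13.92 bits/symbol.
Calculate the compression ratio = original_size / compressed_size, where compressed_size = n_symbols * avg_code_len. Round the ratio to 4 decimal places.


original_size = n_symbols * orig_bits = 2018 * 16 = 32288 bits
compressed_size = n_symbols * avg_code_len = 2018 * 13.92 = 28090.56 bits
ratio = original_size / compressed_size = 32288 / 28090.56 = 1.1494

Compression ratio = 1.1494


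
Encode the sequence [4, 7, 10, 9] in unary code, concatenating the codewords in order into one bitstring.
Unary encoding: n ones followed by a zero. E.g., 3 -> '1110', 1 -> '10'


Encode each number as n ones followed by a terminating 0:
  4 -> 11110 (5 bits)
  7 -> 11111110 (8 bits)
  10 -> 11111111110 (11 bits)
  9 -> 1111111110 (10 bits)
Total length = 5 + 8 + 11 + 10 = 34 bits.

Unary([4, 7, 10, 9]) = 1111011111110111111111101111111110 (34 bits)


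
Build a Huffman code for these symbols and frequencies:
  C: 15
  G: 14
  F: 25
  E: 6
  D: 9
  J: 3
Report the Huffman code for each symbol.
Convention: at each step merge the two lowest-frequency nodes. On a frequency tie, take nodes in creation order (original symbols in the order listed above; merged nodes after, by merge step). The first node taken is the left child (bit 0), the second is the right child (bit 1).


Huffman tree construction:
Step 1: Merge J(3) + E(6) = 9
Step 2: Merge D(9) + (J+E)(9) = 18
Step 3: Merge G(14) + C(15) = 29
Step 4: Merge (D+(J+E))(18) + F(25) = 43
Step 5: Merge (G+C)(29) + ((D+(J+E))+F)(43) = 72
Read each symbol's code off the tree from the root (left child = 0, right child = 1).

Codes:
  C: 01 (length 2)
  G: 00 (length 2)
  F: 11 (length 2)
  E: 1011 (length 4)
  D: 100 (length 3)
  J: 1010 (length 4)
Average code length: 171/72 = 2.3750 bits/symbol


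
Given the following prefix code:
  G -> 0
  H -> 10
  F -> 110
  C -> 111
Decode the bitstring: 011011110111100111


Decoding step by step:
Bits 0 -> G
Bits 110 -> F
Bits 111 -> C
Bits 10 -> H
Bits 111 -> C
Bits 10 -> H
Bits 0 -> G
Bits 111 -> C


Decoded message: GFCHCHGC


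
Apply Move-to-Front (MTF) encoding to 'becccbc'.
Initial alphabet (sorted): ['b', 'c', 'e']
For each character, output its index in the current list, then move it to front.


MTF encoding:
'b': index 0 in ['b', 'c', 'e'] -> ['b', 'c', 'e']
'e': index 2 in ['b', 'c', 'e'] -> ['e', 'b', 'c']
'c': index 2 in ['e', 'b', 'c'] -> ['c', 'e', 'b']
'c': index 0 in ['c', 'e', 'b'] -> ['c', 'e', 'b']
'c': index 0 in ['c', 'e', 'b'] -> ['c', 'e', 'b']
'b': index 2 in ['c', 'e', 'b'] -> ['b', 'c', 'e']
'c': index 1 in ['b', 'c', 'e'] -> ['c', 'b', 'e']


Output: [0, 2, 2, 0, 0, 2, 1]


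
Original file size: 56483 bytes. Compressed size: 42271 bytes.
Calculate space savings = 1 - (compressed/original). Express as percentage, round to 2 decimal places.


ratio = compressed/original = 42271/56483 = 0.748384
savings = 1 - ratio = 1 - 0.748384 = 0.251616
as a percentage: 0.251616 * 100 = 25.16%

Space savings = 1 - 42271/56483 = 25.16%


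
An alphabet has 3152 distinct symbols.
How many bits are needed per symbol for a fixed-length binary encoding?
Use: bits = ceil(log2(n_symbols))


log2(3152) = 11.6221
Bracket: 2^11 = 2048 < 3152 <= 2^12 = 4096
So ceil(log2(3152)) = 12

bits = ceil(log2(3152)) = ceil(11.6221) = 12 bits


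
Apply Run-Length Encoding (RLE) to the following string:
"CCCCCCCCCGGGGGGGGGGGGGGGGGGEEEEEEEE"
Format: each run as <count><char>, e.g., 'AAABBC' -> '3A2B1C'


Scanning runs left to right:
  i=0: run of 'C' x 9 -> '9C'
  i=9: run of 'G' x 18 -> '18G'
  i=27: run of 'E' x 8 -> '8E'

RLE = 9C18G8E


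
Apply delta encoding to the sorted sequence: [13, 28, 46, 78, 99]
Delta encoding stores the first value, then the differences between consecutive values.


First value: 13
Deltas:
  28 - 13 = 15
  46 - 28 = 18
  78 - 46 = 32
  99 - 78 = 21


Delta encoded: [13, 15, 18, 32, 21]


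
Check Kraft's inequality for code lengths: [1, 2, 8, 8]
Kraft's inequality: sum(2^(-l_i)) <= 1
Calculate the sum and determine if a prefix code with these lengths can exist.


Sum = 2^(-1) + 2^(-2) + 2^(-8) + 2^(-8)
    = 0.5 + 0.25 + 0.00390625 + 0.00390625
    = 194/256 = 0.7578125
Since 0.7578125 <= 1, Kraft's inequality IS satisfied.
A prefix code with these lengths CAN exist.

Kraft sum = 0.7578125. Satisfied.


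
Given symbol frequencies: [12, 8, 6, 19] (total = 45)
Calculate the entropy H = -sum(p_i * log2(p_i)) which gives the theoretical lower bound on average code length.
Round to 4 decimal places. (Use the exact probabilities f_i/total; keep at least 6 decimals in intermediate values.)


Per-symbol terms -p_i * log2(p_i) with p_i = f_i/45:
  p = 12/45 = 0.266667: log2(p) = -1.906891, -p*log2(p) = 0.508504
  p = 8/45 = 0.177778: log2(p) = -2.491853, -p*log2(p) = 0.442996
  p = 6/45 = 0.133333: log2(p) = -2.906891, -p*log2(p) = 0.387585
  p = 19/45 = 0.422222: log2(p) = -1.243926, -p*log2(p) = 0.525213
H = 0.508504 + 0.442996 + 0.387585 + 0.525213 = 1.864298

H = 1.8643 bits/symbol


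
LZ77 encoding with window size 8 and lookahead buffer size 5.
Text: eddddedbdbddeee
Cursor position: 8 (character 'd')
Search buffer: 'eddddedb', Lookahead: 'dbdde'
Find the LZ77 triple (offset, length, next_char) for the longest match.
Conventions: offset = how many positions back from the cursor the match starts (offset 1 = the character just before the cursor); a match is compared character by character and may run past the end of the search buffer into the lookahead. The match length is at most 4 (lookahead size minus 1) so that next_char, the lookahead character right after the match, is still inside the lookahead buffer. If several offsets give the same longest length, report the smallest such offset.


Try each offset into the search buffer:
  offset=1 (pos 7, char 'b'): match length 0
  offset=2 (pos 6, char 'd'): match length 3
  offset=3 (pos 5, char 'e'): match length 0
  offset=4 (pos 4, char 'd'): match length 1
  offset=5 (pos 3, char 'd'): match length 1
  offset=6 (pos 2, char 'd'): match length 1
  offset=7 (pos 1, char 'd'): match length 1
  offset=8 (pos 0, char 'e'): match length 0
Longest match has length 3 at offset 2.
next_char = character at position 8 + 3 = 11 -> 'd'

Best match: offset=2, length=3 (matching 'dbd' starting at position 6)
LZ77 triple: (2, 3, 'd')


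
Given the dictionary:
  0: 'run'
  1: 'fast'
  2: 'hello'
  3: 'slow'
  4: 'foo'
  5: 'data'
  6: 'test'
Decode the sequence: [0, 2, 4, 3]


Look up each index in the dictionary:
  0 -> 'run'
  2 -> 'hello'
  4 -> 'foo'
  3 -> 'slow'

Decoded: "run hello foo slow"


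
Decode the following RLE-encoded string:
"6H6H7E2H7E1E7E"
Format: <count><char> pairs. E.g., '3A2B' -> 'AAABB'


Expanding each <count><char> pair:
  6H -> 'HHHHHH'
  6H -> 'HHHHHH'
  7E -> 'EEEEEEE'
  2H -> 'HH'
  7E -> 'EEEEEEE'
  1E -> 'E'
  7E -> 'EEEEEEE'

Decoded = HHHHHHHHHHHHEEEEEEEHHEEEEEEEEEEEEEEE


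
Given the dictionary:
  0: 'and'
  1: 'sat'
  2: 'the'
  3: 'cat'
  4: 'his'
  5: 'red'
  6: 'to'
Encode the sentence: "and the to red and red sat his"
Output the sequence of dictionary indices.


Look up each word in the dictionary:
  'and' -> 0
  'the' -> 2
  'to' -> 6
  'red' -> 5
  'and' -> 0
  'red' -> 5
  'sat' -> 1
  'his' -> 4

Encoded: [0, 2, 6, 5, 0, 5, 1, 4]


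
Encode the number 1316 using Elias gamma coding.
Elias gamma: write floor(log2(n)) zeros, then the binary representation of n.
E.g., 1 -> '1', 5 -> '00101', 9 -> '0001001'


num_bits = floor(log2(1316)) + 1 = 11
leading_zeros = num_bits - 1 = 10
binary(1316) = 10100100100

Elias gamma(1316) = '0000000000' + '10100100100' = 000000000010100100100 (21 bits)


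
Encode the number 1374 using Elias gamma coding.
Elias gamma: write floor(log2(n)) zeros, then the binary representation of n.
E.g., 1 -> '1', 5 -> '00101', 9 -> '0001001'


num_bits = floor(log2(1374)) + 1 = 11
leading_zeros = num_bits - 1 = 10
binary(1374) = 10101011110

Elias gamma(1374) = '0000000000' + '10101011110' = 000000000010101011110 (21 bits)


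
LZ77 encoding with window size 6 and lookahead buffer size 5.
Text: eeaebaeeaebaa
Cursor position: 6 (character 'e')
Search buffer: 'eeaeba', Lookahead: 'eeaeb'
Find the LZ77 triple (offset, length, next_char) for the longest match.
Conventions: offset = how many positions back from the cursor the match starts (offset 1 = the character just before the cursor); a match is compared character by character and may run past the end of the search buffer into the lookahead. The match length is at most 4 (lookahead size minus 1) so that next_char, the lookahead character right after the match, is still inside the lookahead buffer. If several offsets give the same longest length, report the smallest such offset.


Try each offset into the search buffer:
  offset=1 (pos 5, char 'a'): match length 0
  offset=2 (pos 4, char 'b'): match length 0
  offset=3 (pos 3, char 'e'): match length 1
  offset=4 (pos 2, char 'a'): match length 0
  offset=5 (pos 1, char 'e'): match length 1
  offset=6 (pos 0, char 'e'): match length 4
Longest match has length 4 at offset 6.
next_char = character at position 6 + 4 = 10 -> 'b'

Best match: offset=6, length=4 (matching 'eeae' starting at position 0)
LZ77 triple: (6, 4, 'b')


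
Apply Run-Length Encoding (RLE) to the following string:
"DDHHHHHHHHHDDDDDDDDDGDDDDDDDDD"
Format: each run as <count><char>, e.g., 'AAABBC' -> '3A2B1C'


Scanning runs left to right:
  i=0: run of 'D' x 2 -> '2D'
  i=2: run of 'H' x 9 -> '9H'
  i=11: run of 'D' x 9 -> '9D'
  i=20: run of 'G' x 1 -> '1G'
  i=21: run of 'D' x 9 -> '9D'

RLE = 2D9H9D1G9D


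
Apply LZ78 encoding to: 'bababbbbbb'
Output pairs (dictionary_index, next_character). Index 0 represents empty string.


LZ78 encoding steps:
Dictionary: {0: ''}
Step 1: w='' (idx 0), next='b' -> output (0, 'b'), add 'b' as idx 1
Step 2: w='' (idx 0), next='a' -> output (0, 'a'), add 'a' as idx 2
Step 3: w='b' (idx 1), next='a' -> output (1, 'a'), add 'ba' as idx 3
Step 4: w='b' (idx 1), next='b' -> output (1, 'b'), add 'bb' as idx 4
Step 5: w='bb' (idx 4), next='b' -> output (4, 'b'), add 'bbb' as idx 5
Step 6: w='b' (idx 1), end of input -> output (1, '')


Encoded: [(0, 'b'), (0, 'a'), (1, 'a'), (1, 'b'), (4, 'b'), (1, '')]


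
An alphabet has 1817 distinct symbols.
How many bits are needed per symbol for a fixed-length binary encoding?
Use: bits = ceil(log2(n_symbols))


log2(1817) = 10.8273
Bracket: 2^10 = 1024 < 1817 <= 2^11 = 2048
So ceil(log2(1817)) = 11

bits = ceil(log2(1817)) = ceil(10.8273) = 11 bits


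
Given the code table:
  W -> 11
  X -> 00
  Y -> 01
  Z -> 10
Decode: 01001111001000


Decoding:
01 -> Y
00 -> X
11 -> W
11 -> W
00 -> X
10 -> Z
00 -> X


Result: YXWWXZX


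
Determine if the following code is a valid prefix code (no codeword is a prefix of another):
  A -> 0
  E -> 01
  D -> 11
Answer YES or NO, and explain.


Checking each pair (does one codeword prefix another?):
  A='0' vs E='01': prefix -- VIOLATION

NO -- this is NOT a valid prefix code. A (0) is a prefix of E (01).


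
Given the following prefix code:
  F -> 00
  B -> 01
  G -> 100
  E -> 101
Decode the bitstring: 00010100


Decoding step by step:
Bits 00 -> F
Bits 01 -> B
Bits 01 -> B
Bits 00 -> F


Decoded message: FBBF


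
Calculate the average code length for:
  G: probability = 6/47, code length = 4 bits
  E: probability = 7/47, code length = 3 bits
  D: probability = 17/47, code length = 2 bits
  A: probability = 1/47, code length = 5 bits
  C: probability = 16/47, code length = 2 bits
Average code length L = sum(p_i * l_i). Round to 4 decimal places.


Weighted contributions p_i * l_i:
  G: (6/47) * 4 = 24/47
  E: (7/47) * 3 = 21/47
  D: (17/47) * 2 = 34/47
  A: (1/47) * 5 = 5/47
  C: (16/47) * 2 = 32/47
Sum = (24 + 21 + 34 + 5 + 32)/47 = 116/47

L = 116/47 = 2.4681 bits/symbol


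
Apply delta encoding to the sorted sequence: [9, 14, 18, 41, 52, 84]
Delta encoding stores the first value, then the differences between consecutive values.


First value: 9
Deltas:
  14 - 9 = 5
  18 - 14 = 4
  41 - 18 = 23
  52 - 41 = 11
  84 - 52 = 32


Delta encoded: [9, 5, 4, 23, 11, 32]


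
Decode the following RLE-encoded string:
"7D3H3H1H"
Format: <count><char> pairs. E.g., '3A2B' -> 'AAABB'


Expanding each <count><char> pair:
  7D -> 'DDDDDDD'
  3H -> 'HHH'
  3H -> 'HHH'
  1H -> 'H'

Decoded = DDDDDDDHHHHHHH


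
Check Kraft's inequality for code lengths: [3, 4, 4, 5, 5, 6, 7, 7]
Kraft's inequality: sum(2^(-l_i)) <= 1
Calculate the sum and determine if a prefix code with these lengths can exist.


Sum = 2^(-3) + 2^(-4) + 2^(-4) + 2^(-5) + 2^(-5) + 2^(-6) + 2^(-7) + 2^(-7)
    = 0.125 + 0.0625 + 0.0625 + 0.03125 + 0.03125 + 0.015625 + 0.0078125 + 0.0078125
    = 44/128 = 0.34375
Since 0.34375 <= 1, Kraft's inequality IS satisfied.
A prefix code with these lengths CAN exist.

Kraft sum = 0.34375. Satisfied.


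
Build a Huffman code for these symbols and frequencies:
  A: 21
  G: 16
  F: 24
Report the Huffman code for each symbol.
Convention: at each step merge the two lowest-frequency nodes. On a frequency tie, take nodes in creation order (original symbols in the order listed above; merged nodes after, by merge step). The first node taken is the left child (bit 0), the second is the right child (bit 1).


Huffman tree construction:
Step 1: Merge G(16) + A(21) = 37
Step 2: Merge F(24) + (G+A)(37) = 61
Read each symbol's code off the tree from the root (left child = 0, right child = 1).

Codes:
  A: 11 (length 2)
  G: 10 (length 2)
  F: 0 (length 1)
Average code length: 98/61 = 1.6066 bits/symbol


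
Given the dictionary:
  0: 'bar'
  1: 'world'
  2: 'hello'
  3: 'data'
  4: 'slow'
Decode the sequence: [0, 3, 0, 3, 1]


Look up each index in the dictionary:
  0 -> 'bar'
  3 -> 'data'
  0 -> 'bar'
  3 -> 'data'
  1 -> 'world'

Decoded: "bar data bar data world"


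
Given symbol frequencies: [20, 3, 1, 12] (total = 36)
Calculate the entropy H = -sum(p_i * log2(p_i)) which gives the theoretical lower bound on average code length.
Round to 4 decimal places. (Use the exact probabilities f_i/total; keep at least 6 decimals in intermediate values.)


Per-symbol terms -p_i * log2(p_i) with p_i = f_i/36:
  p = 20/36 = 0.555556: log2(p) = -0.847997, -p*log2(p) = 0.471109
  p = 3/36 = 0.083333: log2(p) = -3.584963, -p*log2(p) = 0.298747
  p = 1/36 = 0.027778: log2(p) = -5.169925, -p*log2(p) = 0.143609
  p = 12/36 = 0.333333: log2(p) = -1.584963, -p*log2(p) = 0.528321
H = 0.471109 + 0.298747 + 0.143609 + 0.528321 = 1.441786

H = 1.4418 bits/symbol


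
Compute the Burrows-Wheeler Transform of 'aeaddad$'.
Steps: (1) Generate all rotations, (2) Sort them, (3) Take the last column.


Rotations (sorted):
  0: $aeaddad -> last char: d
  1: ad$aeadd -> last char: d
  2: addad$ae -> last char: e
  3: aeaddad$ -> last char: $
  4: d$aeadda -> last char: a
  5: dad$aead -> last char: d
  6: ddad$aea -> last char: a
  7: eaddad$a -> last char: a


BWT = dde$adaa


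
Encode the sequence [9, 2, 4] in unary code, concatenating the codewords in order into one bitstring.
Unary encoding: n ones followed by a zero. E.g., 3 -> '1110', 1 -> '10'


Encode each number as n ones followed by a terminating 0:
  9 -> 1111111110 (10 bits)
  2 -> 110 (3 bits)
  4 -> 11110 (5 bits)
Total length = 10 + 3 + 5 = 18 bits.

Unary([9, 2, 4]) = 111111111011011110 (18 bits)


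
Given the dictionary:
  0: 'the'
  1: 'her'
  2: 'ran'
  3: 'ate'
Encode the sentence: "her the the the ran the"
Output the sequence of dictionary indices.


Look up each word in the dictionary:
  'her' -> 1
  'the' -> 0
  'the' -> 0
  'the' -> 0
  'ran' -> 2
  'the' -> 0

Encoded: [1, 0, 0, 0, 2, 0]


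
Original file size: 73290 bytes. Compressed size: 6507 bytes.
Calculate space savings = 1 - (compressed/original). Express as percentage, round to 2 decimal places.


ratio = compressed/original = 6507/73290 = 0.088784
savings = 1 - ratio = 1 - 0.088784 = 0.911216
as a percentage: 0.911216 * 100 = 91.12%

Space savings = 1 - 6507/73290 = 91.12%


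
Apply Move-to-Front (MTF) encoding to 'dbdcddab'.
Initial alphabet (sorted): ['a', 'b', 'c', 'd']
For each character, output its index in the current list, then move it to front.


MTF encoding:
'd': index 3 in ['a', 'b', 'c', 'd'] -> ['d', 'a', 'b', 'c']
'b': index 2 in ['d', 'a', 'b', 'c'] -> ['b', 'd', 'a', 'c']
'd': index 1 in ['b', 'd', 'a', 'c'] -> ['d', 'b', 'a', 'c']
'c': index 3 in ['d', 'b', 'a', 'c'] -> ['c', 'd', 'b', 'a']
'd': index 1 in ['c', 'd', 'b', 'a'] -> ['d', 'c', 'b', 'a']
'd': index 0 in ['d', 'c', 'b', 'a'] -> ['d', 'c', 'b', 'a']
'a': index 3 in ['d', 'c', 'b', 'a'] -> ['a', 'd', 'c', 'b']
'b': index 3 in ['a', 'd', 'c', 'b'] -> ['b', 'a', 'd', 'c']


Output: [3, 2, 1, 3, 1, 0, 3, 3]


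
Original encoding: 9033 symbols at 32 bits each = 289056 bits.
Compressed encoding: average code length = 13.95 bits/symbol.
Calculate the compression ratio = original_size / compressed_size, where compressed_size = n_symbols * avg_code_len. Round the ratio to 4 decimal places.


original_size = n_symbols * orig_bits = 9033 * 32 = 289056 bits
compressed_size = n_symbols * avg_code_len = 9033 * 13.95 = 126010.35 bits
ratio = original_size / compressed_size = 289056 / 126010.35 = 2.2939

Compression ratio = 2.2939


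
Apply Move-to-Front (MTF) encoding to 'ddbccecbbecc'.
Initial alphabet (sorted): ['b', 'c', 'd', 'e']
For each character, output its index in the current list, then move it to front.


MTF encoding:
'd': index 2 in ['b', 'c', 'd', 'e'] -> ['d', 'b', 'c', 'e']
'd': index 0 in ['d', 'b', 'c', 'e'] -> ['d', 'b', 'c', 'e']
'b': index 1 in ['d', 'b', 'c', 'e'] -> ['b', 'd', 'c', 'e']
'c': index 2 in ['b', 'd', 'c', 'e'] -> ['c', 'b', 'd', 'e']
'c': index 0 in ['c', 'b', 'd', 'e'] -> ['c', 'b', 'd', 'e']
'e': index 3 in ['c', 'b', 'd', 'e'] -> ['e', 'c', 'b', 'd']
'c': index 1 in ['e', 'c', 'b', 'd'] -> ['c', 'e', 'b', 'd']
'b': index 2 in ['c', 'e', 'b', 'd'] -> ['b', 'c', 'e', 'd']
'b': index 0 in ['b', 'c', 'e', 'd'] -> ['b', 'c', 'e', 'd']
'e': index 2 in ['b', 'c', 'e', 'd'] -> ['e', 'b', 'c', 'd']
'c': index 2 in ['e', 'b', 'c', 'd'] -> ['c', 'e', 'b', 'd']
'c': index 0 in ['c', 'e', 'b', 'd'] -> ['c', 'e', 'b', 'd']


Output: [2, 0, 1, 2, 0, 3, 1, 2, 0, 2, 2, 0]


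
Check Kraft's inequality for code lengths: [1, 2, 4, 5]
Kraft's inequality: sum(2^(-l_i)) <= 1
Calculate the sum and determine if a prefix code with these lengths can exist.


Sum = 2^(-1) + 2^(-2) + 2^(-4) + 2^(-5)
    = 0.5 + 0.25 + 0.0625 + 0.03125
    = 27/32 = 0.84375
Since 0.84375 <= 1, Kraft's inequality IS satisfied.
A prefix code with these lengths CAN exist.

Kraft sum = 0.84375. Satisfied.


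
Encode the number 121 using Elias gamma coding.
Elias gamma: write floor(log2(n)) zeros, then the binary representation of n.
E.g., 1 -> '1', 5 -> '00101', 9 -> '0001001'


num_bits = floor(log2(121)) + 1 = 7
leading_zeros = num_bits - 1 = 6
binary(121) = 1111001

Elias gamma(121) = '000000' + '1111001' = 0000001111001 (13 bits)


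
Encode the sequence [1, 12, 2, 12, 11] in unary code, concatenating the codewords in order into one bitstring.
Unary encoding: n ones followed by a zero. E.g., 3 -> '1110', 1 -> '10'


Encode each number as n ones followed by a terminating 0:
  1 -> 10 (2 bits)
  12 -> 1111111111110 (13 bits)
  2 -> 110 (3 bits)
  12 -> 1111111111110 (13 bits)
  11 -> 111111111110 (12 bits)
Total length = 2 + 13 + 3 + 13 + 12 = 43 bits.

Unary([1, 12, 2, 12, 11]) = 1011111111111101101111111111110111111111110 (43 bits)


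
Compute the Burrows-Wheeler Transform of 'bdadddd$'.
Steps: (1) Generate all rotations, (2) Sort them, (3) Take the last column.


Rotations (sorted):
  0: $bdadddd -> last char: d
  1: adddd$bd -> last char: d
  2: bdadddd$ -> last char: $
  3: d$bdaddd -> last char: d
  4: dadddd$b -> last char: b
  5: dd$bdadd -> last char: d
  6: ddd$bdad -> last char: d
  7: dddd$bda -> last char: a


BWT = dd$dbdda


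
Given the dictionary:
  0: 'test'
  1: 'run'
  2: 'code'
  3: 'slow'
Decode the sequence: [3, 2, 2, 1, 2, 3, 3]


Look up each index in the dictionary:
  3 -> 'slow'
  2 -> 'code'
  2 -> 'code'
  1 -> 'run'
  2 -> 'code'
  3 -> 'slow'
  3 -> 'slow'

Decoded: "slow code code run code slow slow"


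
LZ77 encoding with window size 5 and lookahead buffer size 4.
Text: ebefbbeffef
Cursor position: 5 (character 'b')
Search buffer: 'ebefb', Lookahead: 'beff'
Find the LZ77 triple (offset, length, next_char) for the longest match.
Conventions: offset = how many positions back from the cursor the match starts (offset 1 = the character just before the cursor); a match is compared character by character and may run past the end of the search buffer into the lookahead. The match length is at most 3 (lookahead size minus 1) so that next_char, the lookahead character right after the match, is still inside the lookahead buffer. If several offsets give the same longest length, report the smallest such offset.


Try each offset into the search buffer:
  offset=1 (pos 4, char 'b'): match length 1
  offset=2 (pos 3, char 'f'): match length 0
  offset=3 (pos 2, char 'e'): match length 0
  offset=4 (pos 1, char 'b'): match length 3
  offset=5 (pos 0, char 'e'): match length 0
Longest match has length 3 at offset 4.
next_char = character at position 5 + 3 = 8 -> 'f'

Best match: offset=4, length=3 (matching 'bef' starting at position 1)
LZ77 triple: (4, 3, 'f')
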